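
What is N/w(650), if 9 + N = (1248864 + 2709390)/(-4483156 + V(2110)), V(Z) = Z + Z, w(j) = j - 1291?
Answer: 22134339/1435498988 ≈ 0.015419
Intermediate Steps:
w(j) = -1291 + j
V(Z) = 2*Z
N = -22134339/2239468 (N = -9 + (1248864 + 2709390)/(-4483156 + 2*2110) = -9 + 3958254/(-4483156 + 4220) = -9 + 3958254/(-4478936) = -9 + 3958254*(-1/4478936) = -9 - 1979127/2239468 = -22134339/2239468 ≈ -9.8837)
N/w(650) = -22134339/(2239468*(-1291 + 650)) = -22134339/2239468/(-641) = -22134339/2239468*(-1/641) = 22134339/1435498988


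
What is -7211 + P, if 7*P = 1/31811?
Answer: -1605723846/222677 ≈ -7211.0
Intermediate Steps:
P = 1/222677 (P = (⅐)/31811 = (⅐)*(1/31811) = 1/222677 ≈ 4.4908e-6)
-7211 + P = -7211 + 1/222677 = -1605723846/222677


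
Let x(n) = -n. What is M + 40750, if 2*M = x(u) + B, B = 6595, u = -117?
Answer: 44106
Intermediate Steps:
M = 3356 (M = (-1*(-117) + 6595)/2 = (117 + 6595)/2 = (1/2)*6712 = 3356)
M + 40750 = 3356 + 40750 = 44106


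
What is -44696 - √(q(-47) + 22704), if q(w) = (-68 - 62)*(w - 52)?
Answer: -44696 - 77*√6 ≈ -44885.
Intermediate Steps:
q(w) = 6760 - 130*w (q(w) = -130*(-52 + w) = 6760 - 130*w)
-44696 - √(q(-47) + 22704) = -44696 - √((6760 - 130*(-47)) + 22704) = -44696 - √((6760 + 6110) + 22704) = -44696 - √(12870 + 22704) = -44696 - √35574 = -44696 - 77*√6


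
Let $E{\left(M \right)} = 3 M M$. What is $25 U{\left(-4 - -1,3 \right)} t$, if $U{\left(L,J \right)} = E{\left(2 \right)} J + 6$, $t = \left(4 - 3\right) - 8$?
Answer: $-7350$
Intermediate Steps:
$E{\left(M \right)} = 3 M^{2}$
$t = -7$ ($t = 1 - 8 = -7$)
$U{\left(L,J \right)} = 6 + 12 J$ ($U{\left(L,J \right)} = 3 \cdot 2^{2} J + 6 = 3 \cdot 4 J + 6 = 12 J + 6 = 6 + 12 J$)
$25 U{\left(-4 - -1,3 \right)} t = 25 \left(6 + 12 \cdot 3\right) \left(-7\right) = 25 \left(6 + 36\right) \left(-7\right) = 25 \cdot 42 \left(-7\right) = 1050 \left(-7\right) = -7350$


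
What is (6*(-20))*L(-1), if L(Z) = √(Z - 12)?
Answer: -120*I*√13 ≈ -432.67*I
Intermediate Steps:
L(Z) = √(-12 + Z)
(6*(-20))*L(-1) = (6*(-20))*√(-12 - 1) = -120*I*√13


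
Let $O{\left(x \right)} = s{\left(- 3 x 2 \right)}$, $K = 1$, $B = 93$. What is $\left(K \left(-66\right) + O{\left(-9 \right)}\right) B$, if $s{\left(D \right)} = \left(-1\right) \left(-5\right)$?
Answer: $-5673$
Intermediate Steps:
$s{\left(D \right)} = 5$
$O{\left(x \right)} = 5$
$\left(K \left(-66\right) + O{\left(-9 \right)}\right) B = \left(1 \left(-66\right) + 5\right) 93 = \left(-66 + 5\right) 93 = \left(-61\right) 93 = -5673$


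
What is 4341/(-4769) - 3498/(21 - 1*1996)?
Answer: 8108487/9418775 ≈ 0.86089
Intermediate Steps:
4341/(-4769) - 3498/(21 - 1*1996) = 4341*(-1/4769) - 3498/(21 - 1996) = -4341/4769 - 3498/(-1975) = -4341/4769 - 3498*(-1/1975) = -4341/4769 + 3498/1975 = 8108487/9418775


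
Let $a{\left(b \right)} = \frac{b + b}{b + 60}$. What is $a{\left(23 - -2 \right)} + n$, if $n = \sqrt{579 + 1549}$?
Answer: $\frac{10}{17} + 4 \sqrt{133} \approx 46.719$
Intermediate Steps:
$a{\left(b \right)} = \frac{2 b}{60 + b}$
$n = 4 \sqrt{133}$ ($n = \sqrt{2128} = 4 \sqrt{133} \approx 46.13$)
$a{\left(23 - -2 \right)} + n = \frac{2 \left(23 - -2\right)}{60 + \left(23 - -2\right)} + 4 \sqrt{133} = \frac{2 \left(23 + 2\right)}{60 + \left(23 + 2\right)} + 4 \sqrt{133} = 2 \cdot 25 \frac{1}{60 + 25} + 4 \sqrt{133} = 2 \cdot 25 \cdot \frac{1}{85} + 4 \sqrt{133} = \frac{10}{17} + 4 \sqrt{133}$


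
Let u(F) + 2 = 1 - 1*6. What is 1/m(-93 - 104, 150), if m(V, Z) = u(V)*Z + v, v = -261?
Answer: -1/1311 ≈ -0.00076278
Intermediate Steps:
u(F) = -7 (u(F) = -2 + (1 - 1*6) = -2 + (1 - 6) = -2 - 5 = -7)
m(V, Z) = -261 - 7*Z (m(V, Z) = -7*Z - 261 = -261 - 7*Z)
1/m(-93 - 104, 150) = 1/(-261 - 7*150) = 1/(-261 - 1050) = 1/(-1311) = -1/1311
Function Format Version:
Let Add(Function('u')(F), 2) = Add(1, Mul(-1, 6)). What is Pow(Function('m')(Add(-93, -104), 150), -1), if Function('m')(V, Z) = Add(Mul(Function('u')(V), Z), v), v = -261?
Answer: Rational(-1, 1311) ≈ -0.00076278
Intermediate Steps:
Function('u')(F) = -7 (Function('u')(F) = Add(-2, Add(1, Mul(-1, 6))) = Add(-2, Add(1, -6)) = Add(-2, -5) = -7)
Function('m')(V, Z) = Add(-261, Mul(-7, Z)) (Function('m')(V, Z) = Add(Mul(-7, Z), -261) = Add(-261, Mul(-7, Z)))
Pow(Function('m')(Add(-93, -104), 150), -1) = Pow(Add(-261, Mul(-7, 150)), -1) = Pow(Add(-261, -1050), -1) = Pow(-1311, -1) = Rational(-1, 1311)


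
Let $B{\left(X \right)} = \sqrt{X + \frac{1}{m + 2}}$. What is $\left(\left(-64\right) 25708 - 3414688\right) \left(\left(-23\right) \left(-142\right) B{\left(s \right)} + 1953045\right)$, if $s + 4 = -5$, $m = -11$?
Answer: $-9882407700000 - \frac{16525960000 i \sqrt{82}}{3} \approx -9.8824 \cdot 10^{12} - 4.9883 \cdot 10^{10} i$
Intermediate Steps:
$s = -9$ ($s = -4 - 5 = -9$)
$B{\left(X \right)} = \sqrt{- \frac{1}{9} + X}$ ($B{\left(X \right)} = \sqrt{X + \frac{1}{-11 + 2}} = \sqrt{X + \frac{1}{-9}} = \sqrt{X - \frac{1}{9}} = \sqrt{- \frac{1}{9} + X}$)
$\left(\left(-64\right) 25708 - 3414688\right) \left(\left(-23\right) \left(-142\right) B{\left(s \right)} + 1953045\right) = \left(\left(-64\right) 25708 - 3414688\right) \left(\left(-23\right) \left(-142\right) \frac{\sqrt{-1 + 9 \left(-9\right)}}{3} + 1953045\right) = \left(-1645312 - 3414688\right) \left(3266 \frac{\sqrt{-1 - 81}}{3} + 1953045\right) = - 5060000 \left(3266 \frac{\sqrt{-82}}{3} + 1953045\right) = - 5060000 \left(3266 \frac{i \sqrt{82}}{3} + 1953045\right) = - 5060000 \left(\frac{3266 i \sqrt{82}}{3} + 1953045\right) = - 5060000 \left(1953045 + \frac{3266 i \sqrt{82}}{3}\right) = -9882407700000 - \frac{16525960000 i \sqrt{82}}{3}$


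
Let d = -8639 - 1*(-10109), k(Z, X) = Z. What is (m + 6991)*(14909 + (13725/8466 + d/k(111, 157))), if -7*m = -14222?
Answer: 2659950470367/19754 ≈ 1.3465e+8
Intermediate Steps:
m = 14222/7 (m = -1/7*(-14222) = 14222/7 ≈ 2031.7)
d = 1470 (d = -8639 + 10109 = 1470)
(m + 6991)*(14909 + (13725/8466 + d/k(111, 157))) = (14222/7 + 6991)*(14909 + (13725/8466 + 1470/111)) = 63159*(14909 + (13725*(1/8466) + 1470*(1/111)))/7 = 63159*(14909 + (4575/2822 + 490/37))/7 = 63159*(14909 + 1552055/104414)/7 = (63159/7)*(1558260381/104414) = 2659950470367/19754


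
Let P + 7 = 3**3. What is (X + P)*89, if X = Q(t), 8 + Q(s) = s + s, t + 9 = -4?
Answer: -1246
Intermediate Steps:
t = -13 (t = -9 - 4 = -13)
Q(s) = -8 + 2*s (Q(s) = -8 + (s + s) = -8 + 2*s)
X = -34 (X = -8 + 2*(-13) = -8 - 26 = -34)
P = 20 (P = -7 + 3**3 = -7 + 27 = 20)
(X + P)*89 = (-34 + 20)*89 = -14*89 = -1246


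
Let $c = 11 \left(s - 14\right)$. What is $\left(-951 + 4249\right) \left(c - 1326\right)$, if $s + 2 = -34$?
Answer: $-6187048$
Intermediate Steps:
$s = -36$ ($s = -2 - 34 = -36$)
$c = -550$ ($c = 11 \left(-36 - 14\right) = 11 \left(-50\right) = -550$)
$\left(-951 + 4249\right) \left(c - 1326\right) = \left(-951 + 4249\right) \left(-550 - 1326\right) = 3298 \left(-1876\right) = -6187048$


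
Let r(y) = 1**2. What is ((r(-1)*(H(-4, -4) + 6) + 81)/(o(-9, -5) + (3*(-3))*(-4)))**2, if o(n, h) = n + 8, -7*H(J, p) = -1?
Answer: 14884/2401 ≈ 6.1991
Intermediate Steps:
H(J, p) = 1/7 (H(J, p) = -1/7*(-1) = 1/7)
r(y) = 1
o(n, h) = 8 + n
((r(-1)*(H(-4, -4) + 6) + 81)/(o(-9, -5) + (3*(-3))*(-4)))**2 = ((1*(1/7 + 6) + 81)/((8 - 9) + (3*(-3))*(-4)))**2 = ((1*(43/7) + 81)/(-1 - 9*(-4)))**2 = ((43/7 + 81)/(-1 + 36))**2 = ((610/7)/35)**2 = ((610/7)*(1/35))**2 = (122/49)**2 = 14884/2401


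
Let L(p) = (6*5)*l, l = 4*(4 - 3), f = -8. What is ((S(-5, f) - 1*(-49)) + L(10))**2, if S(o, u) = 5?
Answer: 30276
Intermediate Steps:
l = 4 (l = 4*1 = 4)
L(p) = 120 (L(p) = (6*5)*4 = 30*4 = 120)
((S(-5, f) - 1*(-49)) + L(10))**2 = ((5 - 1*(-49)) + 120)**2 = ((5 + 49) + 120)**2 = (54 + 120)**2 = 174**2 = 30276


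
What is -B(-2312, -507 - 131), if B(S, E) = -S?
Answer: -2312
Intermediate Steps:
-B(-2312, -507 - 131) = -(-1)*(-2312) = -1*2312 = -2312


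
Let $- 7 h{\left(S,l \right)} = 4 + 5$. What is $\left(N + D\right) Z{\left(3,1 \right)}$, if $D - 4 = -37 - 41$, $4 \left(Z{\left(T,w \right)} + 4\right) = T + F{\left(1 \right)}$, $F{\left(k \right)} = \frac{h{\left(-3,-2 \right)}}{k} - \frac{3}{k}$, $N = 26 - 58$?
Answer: $\frac{6413}{14} \approx 458.07$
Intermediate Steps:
$h{\left(S,l \right)} = - \frac{9}{7}$ ($h{\left(S,l \right)} = - \frac{4 + 5}{7} = \left(- \frac{1}{7}\right) 9 = - \frac{9}{7}$)
$N = -32$
$F{\left(k \right)} = - \frac{30}{7 k}$ ($F{\left(k \right)} = - \frac{9}{7 k} - \frac{3}{k} = - \frac{30}{7 k}$)
$Z{\left(T,w \right)} = - \frac{71}{14} + \frac{T}{4}$ ($Z{\left(T,w \right)} = -4 + \frac{T - \frac{30}{7 \cdot 1}}{4} = -4 + \frac{T - \frac{30}{7}}{4} = -4 + \frac{- \frac{30}{7} + T}{4} = -4 + \left(- \frac{15}{14} + \frac{T}{4}\right) = - \frac{71}{14} + \frac{T}{4}$)
$D = -74$ ($D = 4 - 78 = -74$)
$\left(N + D\right) Z{\left(3,1 \right)} = \left(-32 - 74\right) \left(- \frac{71}{14} + \frac{1}{4} \cdot 3\right) = - 106 \left(- \frac{71}{14} + \frac{3}{4}\right) = \left(-106\right) \left(- \frac{121}{28}\right) = \frac{6413}{14}$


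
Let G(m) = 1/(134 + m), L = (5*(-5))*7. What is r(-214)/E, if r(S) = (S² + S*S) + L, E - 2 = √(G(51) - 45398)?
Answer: 33824290/8399369 - 4662267*I*√597365/8399369 ≈ 4.027 - 429.01*I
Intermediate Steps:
L = -175 (L = -25*7 = -175)
E = 2 + 51*I*√597365/185 (E = 2 + √(1/(134 + 51) - 45398) = 2 + √(1/185 - 45398) = 2 + √(-8398629/185) = 2 + 51*I*√597365/185 ≈ 2.0 + 213.07*I)
r(S) = -175 + 2*S² (r(S) = (S² + S*S) - 175 = (S² + S²) - 175 = 2*S² - 175 = -175 + 2*S²)
r(-214)/E = (-175 + 2*(-214)²)/(2 + 51*I*√597365/185) = (-175 + 2*45796)/(2 + 51*I*√597365/185) = (-175 + 91592)/(2 + 51*I*√597365/185) = 91417/(2 + 51*I*√597365/185)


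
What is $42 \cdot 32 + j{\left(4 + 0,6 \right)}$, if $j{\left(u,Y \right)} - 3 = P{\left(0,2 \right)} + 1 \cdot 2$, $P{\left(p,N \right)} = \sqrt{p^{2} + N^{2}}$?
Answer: $1351$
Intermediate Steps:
$P{\left(p,N \right)} = \sqrt{N^{2} + p^{2}}$
$j{\left(u,Y \right)} = 7$ ($j{\left(u,Y \right)} = 3 + \left(\sqrt{2^{2} + 0^{2}} + 1 \cdot 2\right) = 3 + \left(\sqrt{4 + 0} + 2\right) = 3 + \left(\sqrt{4} + 2\right) = 3 + \left(2 + 2\right) = 3 + 4 = 7$)
$42 \cdot 32 + j{\left(4 + 0,6 \right)} = 42 \cdot 32 + 7 = 1344 + 7 = 1351$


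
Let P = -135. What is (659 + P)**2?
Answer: 274576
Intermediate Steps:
(659 + P)**2 = (659 - 135)**2 = 524**2 = 274576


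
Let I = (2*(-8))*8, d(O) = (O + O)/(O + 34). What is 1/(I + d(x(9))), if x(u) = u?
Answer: -43/5486 ≈ -0.0078381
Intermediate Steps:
d(O) = 2*O/(34 + O) (d(O) = (2*O)/(34 + O) = 2*O/(34 + O))
I = -128 (I = -16*8 = -128)
1/(I + d(x(9))) = 1/(-128 + 2*9/(34 + 9)) = 1/(-128 + 2*9/43) = 1/(-128 + 2*9*(1/43)) = 1/(-128 + 18/43) = 1/(-5486/43) = -43/5486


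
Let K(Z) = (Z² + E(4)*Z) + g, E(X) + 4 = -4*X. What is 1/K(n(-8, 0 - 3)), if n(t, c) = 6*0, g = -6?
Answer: -⅙ ≈ -0.16667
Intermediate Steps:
n(t, c) = 0
E(X) = -4 - 4*X
K(Z) = -6 + Z² - 20*Z (K(Z) = (Z² + (-4 - 4*4)*Z) - 6 = (Z² + (-4 - 16)*Z) - 6 = (Z² - 20*Z) - 6 = -6 + Z² - 20*Z)
1/K(n(-8, 0 - 3)) = 1/(-6 + 0² - 20*0) = 1/(-6 + 0 + 0) = 1/(-6) = -⅙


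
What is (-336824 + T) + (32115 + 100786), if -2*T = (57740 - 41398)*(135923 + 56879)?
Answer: -1575589065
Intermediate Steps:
T = -1575385142 (T = -(57740 - 41398)*(135923 + 56879)/2 = -8171*192802 = -½*3150770284 = -1575385142)
(-336824 + T) + (32115 + 100786) = (-336824 - 1575385142) + (32115 + 100786) = -1575721966 + 132901 = -1575589065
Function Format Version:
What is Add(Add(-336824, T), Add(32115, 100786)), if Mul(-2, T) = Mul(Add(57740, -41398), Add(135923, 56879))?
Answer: -1575589065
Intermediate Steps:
T = -1575385142 (T = Mul(Rational(-1, 2), Mul(Add(57740, -41398), Add(135923, 56879))) = Mul(Rational(-1, 2), Mul(16342, 192802)) = Mul(Rational(-1, 2), 3150770284) = -1575385142)
Add(Add(-336824, T), Add(32115, 100786)) = Add(Add(-336824, -1575385142), Add(32115, 100786)) = Add(-1575721966, 132901) = -1575589065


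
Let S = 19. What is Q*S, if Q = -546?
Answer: -10374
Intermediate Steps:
Q*S = -546*19 = -10374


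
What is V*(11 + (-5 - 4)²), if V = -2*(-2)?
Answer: 368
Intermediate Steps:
V = 4
V*(11 + (-5 - 4)²) = 4*(11 + (-5 - 4)²) = 4*(11 + (-9)²) = 4*(11 + 81) = 4*92 = 368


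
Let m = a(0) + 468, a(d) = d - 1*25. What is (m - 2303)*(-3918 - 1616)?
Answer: 10293240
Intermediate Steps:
a(d) = -25 + d (a(d) = d - 25 = -25 + d)
m = 443 (m = (-25 + 0) + 468 = -25 + 468 = 443)
(m - 2303)*(-3918 - 1616) = (443 - 2303)*(-3918 - 1616) = -1860*(-5534) = 10293240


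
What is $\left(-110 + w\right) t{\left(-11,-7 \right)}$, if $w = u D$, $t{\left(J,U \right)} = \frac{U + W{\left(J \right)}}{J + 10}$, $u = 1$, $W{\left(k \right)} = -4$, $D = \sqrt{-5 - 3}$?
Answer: $-1210 + 22 i \sqrt{2} \approx -1210.0 + 31.113 i$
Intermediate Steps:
$D = 2 i \sqrt{2}$ ($D = \sqrt{-8} = 2 i \sqrt{2} \approx 2.8284 i$)
$t{\left(J,U \right)} = \frac{-4 + U}{10 + J}$ ($t{\left(J,U \right)} = \frac{U - 4}{J + 10} = \frac{-4 + U}{10 + J}$)
$w = 2 i \sqrt{2}$ ($w = 1 \cdot 2 i \sqrt{2} = 2 i \sqrt{2} \approx 2.8284 i$)
$\left(-110 + w\right) t{\left(-11,-7 \right)} = \left(-110 + 2 i \sqrt{2}\right) \frac{-4 - 7}{10 - 11} = \left(-110 + 2 i \sqrt{2}\right) \frac{1}{-1} \left(-11\right) = \left(-110 + 2 i \sqrt{2}\right) \left(\left(-1\right) \left(-11\right)\right) = \left(-110 + 2 i \sqrt{2}\right) 11 = -1210 + 22 i \sqrt{2}$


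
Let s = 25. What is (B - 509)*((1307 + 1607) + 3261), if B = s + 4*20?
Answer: -2494700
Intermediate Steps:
B = 105 (B = 25 + 4*20 = 25 + 80 = 105)
(B - 509)*((1307 + 1607) + 3261) = (105 - 509)*((1307 + 1607) + 3261) = -404*(2914 + 3261) = -404*6175 = -2494700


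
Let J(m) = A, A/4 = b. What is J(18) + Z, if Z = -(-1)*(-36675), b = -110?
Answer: -37115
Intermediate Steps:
A = -440 (A = 4*(-110) = -440)
J(m) = -440
Z = -36675 (Z = -1*36675 = -36675)
J(18) + Z = -440 - 36675 = -37115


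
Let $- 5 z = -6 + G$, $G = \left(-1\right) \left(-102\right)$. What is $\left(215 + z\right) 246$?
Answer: $\frac{240834}{5} \approx 48167.0$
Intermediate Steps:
$G = 102$
$z = - \frac{96}{5}$ ($z = - \frac{-6 + 102}{5} = \left(- \frac{1}{5}\right) 96 = - \frac{96}{5} \approx -19.2$)
$\left(215 + z\right) 246 = \left(215 - \frac{96}{5}\right) 246 = \frac{979}{5} \cdot 246 = \frac{240834}{5}$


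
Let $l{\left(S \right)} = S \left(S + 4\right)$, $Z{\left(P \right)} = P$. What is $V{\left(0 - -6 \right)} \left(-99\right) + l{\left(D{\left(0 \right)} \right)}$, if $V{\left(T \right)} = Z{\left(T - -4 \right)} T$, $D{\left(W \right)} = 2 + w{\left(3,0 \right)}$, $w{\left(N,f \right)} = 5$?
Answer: $-5863$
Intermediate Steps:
$D{\left(W \right)} = 7$ ($D{\left(W \right)} = 2 + 5 = 7$)
$l{\left(S \right)} = S \left(4 + S\right)$
$V{\left(T \right)} = T \left(4 + T\right)$ ($V{\left(T \right)} = \left(T - -4\right) T = \left(T + 4\right) T = \left(4 + T\right) T = T \left(4 + T\right)$)
$V{\left(0 - -6 \right)} \left(-99\right) + l{\left(D{\left(0 \right)} \right)} = \left(0 - -6\right) \left(4 + \left(0 - -6\right)\right) \left(-99\right) + 7 \left(4 + 7\right) = \left(0 + 6\right) \left(4 + \left(0 + 6\right)\right) \left(-99\right) + 7 \cdot 11 = 6 \left(4 + 6\right) \left(-99\right) + 77 = 6 \cdot 10 \left(-99\right) + 77 = 60 \left(-99\right) + 77 = -5940 + 77 = -5863$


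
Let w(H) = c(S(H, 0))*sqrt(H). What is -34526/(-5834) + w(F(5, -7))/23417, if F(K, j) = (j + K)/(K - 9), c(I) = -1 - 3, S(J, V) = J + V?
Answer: 17263/2917 - 2*sqrt(2)/23417 ≈ 5.9179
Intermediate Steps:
c(I) = -4
F(K, j) = (K + j)/(-9 + K)
w(H) = -4*sqrt(H)
-34526/(-5834) + w(F(5, -7))/23417 = -34526/(-5834) - 4*sqrt(2)*sqrt(-1/(-9 + 5))/23417 = -34526*(-1/5834) - 4*sqrt(2)*sqrt(-1/(-4))*(1/23417) = 17263/2917 - 4*sqrt(2)/2*(1/23417) = 17263/2917 - 2*sqrt(2)*(1/23417) = 17263/2917 - 2*sqrt(2)/23417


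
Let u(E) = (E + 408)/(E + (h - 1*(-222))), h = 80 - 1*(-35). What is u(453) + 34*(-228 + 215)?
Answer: -348319/790 ≈ -440.91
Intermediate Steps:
h = 115 (h = 80 + 35 = 115)
u(E) = (408 + E)/(337 + E) (u(E) = (E + 408)/(E + (115 - 1*(-222))) = (408 + E)/(E + (115 + 222)) = (408 + E)/(E + 337) = (408 + E)/(337 + E))
u(453) + 34*(-228 + 215) = (408 + 453)/(337 + 453) + 34*(-228 + 215) = 861/790 + 34*(-13) = (1/790)*861 - 442 = 861/790 - 442 = -348319/790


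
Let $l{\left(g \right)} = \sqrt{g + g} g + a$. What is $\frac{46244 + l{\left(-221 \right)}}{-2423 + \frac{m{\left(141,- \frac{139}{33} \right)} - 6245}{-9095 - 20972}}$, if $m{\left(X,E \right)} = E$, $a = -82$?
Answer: $- \frac{45802444182}{2403921029} + \frac{219278631 i \sqrt{442}}{2403921029} \approx -19.053 + 1.9177 i$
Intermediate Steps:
$l{\left(g \right)} = -82 + \sqrt{2} g^{\frac{3}{2}}$ ($l{\left(g \right)} = \sqrt{g + g} g - 82 = \sqrt{2 g} g - 82 = \sqrt{2} \sqrt{g} g - 82 = \sqrt{2} g^{\frac{3}{2}} - 82 = -82 + \sqrt{2} g^{\frac{3}{2}}$)
$\frac{46244 + l{\left(-221 \right)}}{-2423 + \frac{m{\left(141,- \frac{139}{33} \right)} - 6245}{-9095 - 20972}} = \frac{46244 - \left(82 - \sqrt{2} \left(-221\right)^{\frac{3}{2}}\right)}{-2423 + \frac{- \frac{139}{33} - 6245}{-9095 - 20972}} = \frac{46244 - \left(82 - \sqrt{2} \left(- 221 i \sqrt{221}\right)\right)}{-2423 + \frac{\left(-139\right) \frac{1}{33} - 6245}{-30067}} = \frac{46244 - \left(82 + 221 i \sqrt{442}\right)}{-2423 + \left(- \frac{139}{33} - 6245\right) \left(- \frac{1}{30067}\right)} = \frac{46162 - 221 i \sqrt{442}}{-2423 - - \frac{206224}{992211}} = \frac{46162 - 221 i \sqrt{442}}{-2423 + \frac{206224}{992211}} = \frac{46162 - 221 i \sqrt{442}}{- \frac{2403921029}{992211}} = \left(46162 - 221 i \sqrt{442}\right) \left(- \frac{992211}{2403921029}\right) = - \frac{45802444182}{2403921029} + \frac{219278631 i \sqrt{442}}{2403921029}$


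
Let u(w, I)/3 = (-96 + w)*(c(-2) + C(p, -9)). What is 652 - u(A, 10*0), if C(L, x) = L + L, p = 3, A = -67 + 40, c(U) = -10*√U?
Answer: 2866 - 3690*I*√2 ≈ 2866.0 - 5218.4*I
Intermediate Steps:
A = -27
C(L, x) = 2*L
u(w, I) = 3*(-96 + w)*(6 - 10*I*√2) (u(w, I) = 3*((-96 + w)*(-10*I*√2 + 2*3)) = 3*((-96 + w)*(-10*I*√2 + 6)) = 3*((-96 + w)*(6 - 10*I*√2)) = 3*(-96 + w)*(6 - 10*I*√2))
652 - u(A, 10*0) = 652 - (-1728 + 18*(-27) + 2880*I*√2 - 30*I*(-27)*√2) = 652 - (-1728 - 486 + 2880*I*√2 + 810*I*√2) = 652 - (-2214 + 3690*I*√2) = 652 + (2214 - 3690*I*√2) = 2866 - 3690*I*√2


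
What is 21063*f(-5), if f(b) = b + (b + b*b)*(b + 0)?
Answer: -2211615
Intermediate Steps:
f(b) = b + b*(b + b**2) (f(b) = b + (b + b**2)*b = b + b*(b + b**2))
21063*f(-5) = 21063*(-5*(1 - 5 + (-5)**2)) = 21063*(-5*(1 - 5 + 25)) = 21063*(-5*21) = 21063*(-105) = -2211615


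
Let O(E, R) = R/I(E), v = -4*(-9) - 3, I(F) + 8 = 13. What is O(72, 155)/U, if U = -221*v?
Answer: -31/7293 ≈ -0.0042507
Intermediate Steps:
I(F) = 5 (I(F) = -8 + 13 = 5)
v = 33 (v = 36 - 3 = 33)
O(E, R) = R/5
U = -7293 (U = -221*33 = -7293)
O(72, 155)/U = ((⅕)*155)/(-7293) = 31*(-1/7293) = -31/7293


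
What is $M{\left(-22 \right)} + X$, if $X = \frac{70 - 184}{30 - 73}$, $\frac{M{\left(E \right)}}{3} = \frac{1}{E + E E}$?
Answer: $\frac{17599}{6622} \approx 2.6577$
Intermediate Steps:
$M{\left(E \right)} = \frac{3}{E + E^{2}}$ ($M{\left(E \right)} = \frac{3}{E + E E} = \frac{3}{E + E^{2}}$)
$X = \frac{114}{43}$ ($X = - \frac{114}{-43} = \left(-114\right) \left(- \frac{1}{43}\right) = \frac{114}{43} \approx 2.6512$)
$M{\left(-22 \right)} + X = \frac{3}{\left(-22\right) \left(1 - 22\right)} + \frac{114}{43} = 3 \left(- \frac{1}{22}\right) \frac{1}{-21} + \frac{114}{43} = 3 \left(- \frac{1}{22}\right) \left(- \frac{1}{21}\right) + \frac{114}{43} = \frac{1}{154} + \frac{114}{43} = \frac{17599}{6622}$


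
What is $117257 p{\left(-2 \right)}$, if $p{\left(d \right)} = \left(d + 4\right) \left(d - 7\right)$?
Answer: $-2110626$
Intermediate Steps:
$p{\left(d \right)} = \left(-7 + d\right) \left(4 + d\right)$ ($p{\left(d \right)} = \left(4 + d\right) \left(-7 + d\right) = \left(-7 + d\right) \left(4 + d\right)$)
$117257 p{\left(-2 \right)} = 117257 \left(-28 + \left(-2\right)^{2} - -6\right) = 117257 \left(-28 + 4 + 6\right) = 117257 \left(-18\right) = -2110626$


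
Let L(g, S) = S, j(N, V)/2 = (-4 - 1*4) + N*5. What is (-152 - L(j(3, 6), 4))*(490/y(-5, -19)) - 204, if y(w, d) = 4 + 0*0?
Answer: -19314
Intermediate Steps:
y(w, d) = 4 (y(w, d) = 4 + 0 = 4)
j(N, V) = -16 + 10*N (j(N, V) = 2*((-4 - 1*4) + N*5) = 2*((-4 - 4) + 5*N) = 2*(-8 + 5*N) = -16 + 10*N)
(-152 - L(j(3, 6), 4))*(490/y(-5, -19)) - 204 = (-152 - 1*4)*(490/4) - 204 = (-152 - 4)*(490*(¼)) - 204 = -156*245/2 - 204 = -19110 - 204 = -19314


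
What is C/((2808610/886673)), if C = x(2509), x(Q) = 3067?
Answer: 2719426091/2808610 ≈ 968.25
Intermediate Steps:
C = 3067
C/((2808610/886673)) = 3067/((2808610/886673)) = 3067/((2808610*(1/886673))) = 3067/(2808610/886673) = 3067*(886673/2808610) = 2719426091/2808610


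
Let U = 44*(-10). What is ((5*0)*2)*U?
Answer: 0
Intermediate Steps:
U = -440
((5*0)*2)*U = ((5*0)*2)*(-440) = (0*2)*(-440) = 0*(-440) = 0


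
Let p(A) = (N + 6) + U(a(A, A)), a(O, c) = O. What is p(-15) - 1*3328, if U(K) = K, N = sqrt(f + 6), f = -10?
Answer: -3337 + 2*I ≈ -3337.0 + 2.0*I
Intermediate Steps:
N = 2*I (N = sqrt(-10 + 6) = sqrt(-4) = 2*I ≈ 2.0*I)
p(A) = 6 + A + 2*I (p(A) = (2*I + 6) + A = (6 + 2*I) + A = 6 + A + 2*I)
p(-15) - 1*3328 = (6 - 15 + 2*I) - 1*3328 = (-9 + 2*I) - 3328 = -3337 + 2*I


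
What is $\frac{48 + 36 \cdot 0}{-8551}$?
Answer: $- \frac{48}{8551} \approx -0.0056134$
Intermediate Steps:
$\frac{48 + 36 \cdot 0}{-8551} = \left(48 + 0\right) \left(- \frac{1}{8551}\right) = 48 \left(- \frac{1}{8551}\right) = - \frac{48}{8551}$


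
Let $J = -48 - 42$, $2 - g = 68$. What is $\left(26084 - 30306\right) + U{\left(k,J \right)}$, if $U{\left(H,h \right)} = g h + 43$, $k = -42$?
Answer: $1761$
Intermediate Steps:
$g = -66$ ($g = 2 - 68 = -66$)
$J = -90$ ($J = -48 - 42 = -90$)
$U{\left(H,h \right)} = 43 - 66 h$ ($U{\left(H,h \right)} = - 66 h + 43 = 43 - 66 h$)
$\left(26084 - 30306\right) + U{\left(k,J \right)} = \left(26084 - 30306\right) + \left(43 - -5940\right) = -4222 + \left(43 + 5940\right) = -4222 + 5983 = 1761$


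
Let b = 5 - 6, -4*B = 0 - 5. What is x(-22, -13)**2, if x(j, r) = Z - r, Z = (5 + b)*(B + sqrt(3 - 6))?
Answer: 276 + 144*I*sqrt(3) ≈ 276.0 + 249.42*I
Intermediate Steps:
B = 5/4 (B = -(0 - 5)/4 = -1/4*(-5) = 5/4 ≈ 1.2500)
b = -1
Z = 5 + 4*I*sqrt(3) (Z = (5 - 1)*(5/4 + sqrt(3 - 6)) = 4*(5/4 + sqrt(-3)) = 4*(5/4 + I*sqrt(3)) = 5 + 4*I*sqrt(3) ≈ 5.0 + 6.9282*I)
x(j, r) = 5 - r + 4*I*sqrt(3) (x(j, r) = (5 + 4*I*sqrt(3)) - r = 5 - r + 4*I*sqrt(3))
x(-22, -13)**2 = (5 - 1*(-13) + 4*I*sqrt(3))**2 = (5 + 13 + 4*I*sqrt(3))**2 = (18 + 4*I*sqrt(3))**2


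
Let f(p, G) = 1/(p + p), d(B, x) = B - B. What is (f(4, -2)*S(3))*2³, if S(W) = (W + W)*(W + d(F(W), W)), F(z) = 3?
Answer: 18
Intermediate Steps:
d(B, x) = 0
f(p, G) = 1/(2*p)
S(W) = 2*W² (S(W) = (W + W)*(W + 0) = (2*W)*W = 2*W²)
(f(4, -2)*S(3))*2³ = (((½)/4)*(2*3²))*2³ = (((½)*(¼))*(2*9))*8 = ((⅛)*18)*8 = (9/4)*8 = 18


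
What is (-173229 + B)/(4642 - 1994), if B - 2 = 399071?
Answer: 56461/662 ≈ 85.289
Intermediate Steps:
B = 399073 (B = 2 + 399071 = 399073)
(-173229 + B)/(4642 - 1994) = (-173229 + 399073)/(4642 - 1994) = 225844/2648 = 225844*(1/2648) = 56461/662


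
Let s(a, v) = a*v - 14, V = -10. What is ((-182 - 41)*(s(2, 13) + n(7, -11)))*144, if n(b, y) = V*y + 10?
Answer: -4238784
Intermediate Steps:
s(a, v) = -14 + a*v
n(b, y) = 10 - 10*y (n(b, y) = -10*y + 10 = 10 - 10*y)
((-182 - 41)*(s(2, 13) + n(7, -11)))*144 = ((-182 - 41)*((-14 + 2*13) + (10 - 10*(-11))))*144 = -223*((-14 + 26) + (10 + 110))*144 = -223*(12 + 120)*144 = -223*132*144 = -29436*144 = -4238784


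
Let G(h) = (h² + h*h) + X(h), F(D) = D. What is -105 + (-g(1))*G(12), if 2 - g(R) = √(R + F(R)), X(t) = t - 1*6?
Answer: -693 + 294*√2 ≈ -277.22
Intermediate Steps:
X(t) = -6 + t (X(t) = t - 6 = -6 + t)
g(R) = 2 - √2*√R (g(R) = 2 - √(R + R) = 2 - √(2*R) = 2 - √2*√R)
G(h) = -6 + h + 2*h² (G(h) = (h² + h*h) + (-6 + h) = (h² + h²) + (-6 + h) = 2*h² + (-6 + h) = -6 + h + 2*h²)
-105 + (-g(1))*G(12) = -105 + (-(2 - √2*√1))*(-6 + 12 + 2*12²) = -105 + (-(2 - 1*√2*1))*(-6 + 12 + 2*144) = -105 + (-(2 - √2))*(-6 + 12 + 288) = -105 + (-2 + √2)*294 = -105 + (-588 + 294*√2) = -693 + 294*√2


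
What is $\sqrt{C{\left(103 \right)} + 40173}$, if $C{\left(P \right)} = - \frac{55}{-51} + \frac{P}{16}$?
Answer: $\frac{\sqrt{1672152351}}{204} \approx 200.45$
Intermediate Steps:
$C{\left(P \right)} = \frac{55}{51} + \frac{P}{16}$ ($C{\left(P \right)} = \left(-55\right) \left(- \frac{1}{51}\right) + P \frac{1}{16} = \frac{55}{51} + \frac{P}{16}$)
$\sqrt{C{\left(103 \right)} + 40173} = \sqrt{\left(\frac{55}{51} + \frac{1}{16} \cdot 103\right) + 40173} = \sqrt{\left(\frac{55}{51} + \frac{103}{16}\right) + 40173} = \sqrt{\frac{6133}{816} + 40173} = \sqrt{\frac{32787301}{816}} = \frac{\sqrt{1672152351}}{204}$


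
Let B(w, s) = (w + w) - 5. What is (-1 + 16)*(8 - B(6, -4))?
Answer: 15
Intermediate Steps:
B(w, s) = -5 + 2*w (B(w, s) = 2*w - 5 = -5 + 2*w)
(-1 + 16)*(8 - B(6, -4)) = (-1 + 16)*(8 - (-5 + 2*6)) = 15*(8 - (-5 + 12)) = 15*(8 - 1*7) = 15*(8 - 7) = 15*1 = 15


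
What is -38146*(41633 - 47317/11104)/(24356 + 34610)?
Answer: -8816408707595/327379232 ≈ -26930.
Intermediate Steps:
-38146*(41633 - 47317/11104)/(24356 + 34610) = -38146/(58966/(41633 - 47317*1/11104)) = -38146/(58966/(41633 - 47317/11104)) = -38146/(58966/(462245515/11104)) = -38146/(58966*(11104/462245515)) = -38146/654758464/462245515 = -38146*462245515/654758464 = -8816408707595/327379232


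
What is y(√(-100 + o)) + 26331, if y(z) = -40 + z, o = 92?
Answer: 26291 + 2*I*√2 ≈ 26291.0 + 2.8284*I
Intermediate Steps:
y(√(-100 + o)) + 26331 = (-40 + √(-100 + 92)) + 26331 = (-40 + √(-8)) + 26331 = (-40 + 2*I*√2) + 26331 = 26291 + 2*I*√2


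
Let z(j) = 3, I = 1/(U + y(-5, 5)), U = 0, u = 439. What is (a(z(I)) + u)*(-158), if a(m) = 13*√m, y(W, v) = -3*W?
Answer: -69362 - 2054*√3 ≈ -72920.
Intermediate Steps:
I = 1/15 (I = 1/(0 - 3*(-5)) = 1/(0 + 15) = 1/15 ≈ 0.066667)
(a(z(I)) + u)*(-158) = (13*√3 + 439)*(-158) = (439 + 13*√3)*(-158) = -69362 - 2054*√3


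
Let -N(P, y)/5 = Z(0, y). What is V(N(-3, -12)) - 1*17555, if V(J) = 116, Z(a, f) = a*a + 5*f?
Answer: -17439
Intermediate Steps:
Z(a, f) = a² + 5*f
N(P, y) = -25*y (N(P, y) = -5*(0² + 5*y) = -5*(0 + 5*y) = -25*y)
V(N(-3, -12)) - 1*17555 = 116 - 1*17555 = 116 - 17555 = -17439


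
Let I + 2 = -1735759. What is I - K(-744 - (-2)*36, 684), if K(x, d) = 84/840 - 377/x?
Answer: -5832159181/3360 ≈ -1.7358e+6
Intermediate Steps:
I = -1735761 (I = -2 - 1735759 = -1735761)
K(x, d) = ⅒ - 377/x (K(x, d) = 84*(1/840) - 377/x = ⅒ - 377/x)
I - K(-744 - (-2)*36, 684) = -1735761 - (-3770 + (-744 - (-2)*36))/(10*(-744 - (-2)*36)) = -1735761 - (-3770 + (-744 - 1*(-72)))/(10*(-744 - 1*(-72))) = -1735761 - (-3770 + (-744 + 72))/(10*(-744 + 72)) = -1735761 - (-3770 - 672)/(10*(-672)) = -1735761 - (-1)*(-4442)/(10*672) = -1735761 - 1*2221/3360 = -1735761 - 2221/3360 = -5832159181/3360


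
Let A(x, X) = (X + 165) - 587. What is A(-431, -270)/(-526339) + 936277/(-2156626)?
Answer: -491306714711/1135116372214 ≈ -0.43283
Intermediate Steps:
A(x, X) = -422 + X (A(x, X) = (165 + X) - 587 = -422 + X)
A(-431, -270)/(-526339) + 936277/(-2156626) = (-422 - 270)/(-526339) + 936277/(-2156626) = -692*(-1/526339) + 936277*(-1/2156626) = 692/526339 - 936277/2156626 = -491306714711/1135116372214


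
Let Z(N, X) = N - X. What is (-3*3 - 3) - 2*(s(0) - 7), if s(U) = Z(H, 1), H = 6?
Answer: -8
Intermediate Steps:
s(U) = 5 (s(U) = 6 - 1*1 = 6 - 1 = 5)
(-3*3 - 3) - 2*(s(0) - 7) = (-3*3 - 3) - 2*(5 - 7) = (-9 - 3) - 2*(-2) = -12 + 4 = -8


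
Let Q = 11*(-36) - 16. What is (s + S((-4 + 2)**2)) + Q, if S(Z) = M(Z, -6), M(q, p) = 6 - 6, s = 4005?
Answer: 3593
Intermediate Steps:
M(q, p) = 0
S(Z) = 0
Q = -412 (Q = -396 - 16 = -412)
(s + S((-4 + 2)**2)) + Q = (4005 + 0) - 412 = 4005 - 412 = 3593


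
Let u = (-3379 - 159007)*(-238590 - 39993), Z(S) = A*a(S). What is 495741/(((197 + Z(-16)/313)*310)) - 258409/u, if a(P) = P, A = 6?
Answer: 250694054666793718/30834771987038775 ≈ 8.1302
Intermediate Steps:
Z(S) = 6*S
u = 45237979038 (u = -162386*(-278583) = 45237979038)
495741/(((197 + Z(-16)/313)*310)) - 258409/u = 495741/(((197 + (6*(-16))/313)*310)) - 258409/45237979038 = 495741/(((197 - 96*1/313)*310)) - 258409*1/45237979038 = 495741/(((197 - 96/313)*310)) - 258409/45237979038 = 495741/(((61565/313)*310)) - 258409/45237979038 = 495741/(19085150/313) - 258409/45237979038 = 495741*(313/19085150) - 258409/45237979038 = 155166933/19085150 - 258409/45237979038 = 250694054666793718/30834771987038775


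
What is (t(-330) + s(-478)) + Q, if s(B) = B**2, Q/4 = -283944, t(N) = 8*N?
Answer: -909932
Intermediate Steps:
Q = -1135776 (Q = 4*(-283944) = -1135776)
(t(-330) + s(-478)) + Q = (8*(-330) + (-478)**2) - 1135776 = (-2640 + 228484) - 1135776 = 225844 - 1135776 = -909932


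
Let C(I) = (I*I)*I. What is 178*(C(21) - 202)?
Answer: 1612502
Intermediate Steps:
C(I) = I³ (C(I) = I²*I = I³)
178*(C(21) - 202) = 178*(21³ - 202) = 178*(9261 - 202) = 178*9059 = 1612502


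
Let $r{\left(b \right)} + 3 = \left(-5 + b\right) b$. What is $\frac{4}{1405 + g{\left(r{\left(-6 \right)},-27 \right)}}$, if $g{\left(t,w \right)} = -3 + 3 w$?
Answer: $\frac{4}{1321} \approx 0.003028$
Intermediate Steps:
$r{\left(b \right)} = -3 + b \left(-5 + b\right)$ ($r{\left(b \right)} = -3 + \left(-5 + b\right) b = -3 + b \left(-5 + b\right)$)
$\frac{4}{1405 + g{\left(r{\left(-6 \right)},-27 \right)}} = \frac{4}{1405 + \left(-3 + 3 \left(-27\right)\right)} = \frac{4}{1405 - 84} = \frac{4}{1321}$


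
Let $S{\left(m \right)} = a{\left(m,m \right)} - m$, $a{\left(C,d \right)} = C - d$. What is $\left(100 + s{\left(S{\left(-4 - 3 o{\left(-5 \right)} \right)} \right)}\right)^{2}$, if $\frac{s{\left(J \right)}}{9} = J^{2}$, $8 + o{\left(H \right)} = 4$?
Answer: $456976$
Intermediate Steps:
$o{\left(H \right)} = -4$ ($o{\left(H \right)} = -8 + 4 = -4$)
$S{\left(m \right)} = - m$ ($S{\left(m \right)} = \left(m - m\right) - m = 0 - m = - m$)
$s{\left(J \right)} = 9 J^{2}$
$\left(100 + s{\left(S{\left(-4 - 3 o{\left(-5 \right)} \right)} \right)}\right)^{2} = \left(100 + 9 \left(- (-4 - -12)\right)^{2}\right)^{2} = \left(100 + 9 \left(- (-4 + 12)\right)^{2}\right)^{2} = \left(100 + 9 \left(\left(-1\right) 8\right)^{2}\right)^{2} = \left(100 + 9 \left(-8\right)^{2}\right)^{2} = \left(100 + 9 \cdot 64\right)^{2} = \left(100 + 576\right)^{2} = 676^{2} = 456976$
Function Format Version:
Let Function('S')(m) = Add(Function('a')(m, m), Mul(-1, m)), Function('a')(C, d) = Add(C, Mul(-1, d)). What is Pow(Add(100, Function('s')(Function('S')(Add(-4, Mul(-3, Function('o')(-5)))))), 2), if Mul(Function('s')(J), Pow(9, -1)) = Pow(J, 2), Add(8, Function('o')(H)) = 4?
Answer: 456976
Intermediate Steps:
Function('o')(H) = -4 (Function('o')(H) = Add(-8, 4) = -4)
Function('S')(m) = Mul(-1, m) (Function('S')(m) = Add(Add(m, Mul(-1, m)), Mul(-1, m)) = Add(0, Mul(-1, m)) = Mul(-1, m))
Function('s')(J) = Mul(9, Pow(J, 2))
Pow(Add(100, Function('s')(Function('S')(Add(-4, Mul(-3, Function('o')(-5)))))), 2) = Pow(Add(100, Mul(9, Pow(Mul(-1, Add(-4, Mul(-3, -4))), 2))), 2) = Pow(Add(100, Mul(9, Pow(Mul(-1, Add(-4, 12)), 2))), 2) = Pow(Add(100, Mul(9, Pow(Mul(-1, 8), 2))), 2) = Pow(Add(100, Mul(9, Pow(-8, 2))), 2) = Pow(Add(100, Mul(9, 64)), 2) = Pow(Add(100, 576), 2) = Pow(676, 2) = 456976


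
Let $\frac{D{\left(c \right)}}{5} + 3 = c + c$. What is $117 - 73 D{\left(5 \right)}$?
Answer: $-2438$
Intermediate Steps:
$D{\left(c \right)} = -15 + 10 c$ ($D{\left(c \right)} = -15 + 5 \left(c + c\right) = -15 + 5 \cdot 2 c = -15 + 10 c$)
$117 - 73 D{\left(5 \right)} = 117 - 73 \left(-15 + 10 \cdot 5\right) = 117 - 73 \left(-15 + 50\right) = 117 - 2555 = -2438$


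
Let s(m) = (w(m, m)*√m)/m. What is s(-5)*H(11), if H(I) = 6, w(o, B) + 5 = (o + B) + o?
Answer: 24*I*√5 ≈ 53.666*I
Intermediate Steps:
w(o, B) = -5 + B + 2*o (w(o, B) = -5 + ((o + B) + o) = -5 + ((B + o) + o) = -5 + (B + 2*o) = -5 + B + 2*o)
s(m) = (-5 + 3*m)/√m (s(m) = ((-5 + m + 2*m)*√m)/m = ((-5 + 3*m)*√m)/m = (√m*(-5 + 3*m))/m = (-5 + 3*m)/√m)
s(-5)*H(11) = ((-5 + 3*(-5))/√(-5))*6 = ((-I*√5/5)*(-5 - 15))*6 = (-I*√5/5*(-20))*6 = (4*I*√5)*6 = 24*I*√5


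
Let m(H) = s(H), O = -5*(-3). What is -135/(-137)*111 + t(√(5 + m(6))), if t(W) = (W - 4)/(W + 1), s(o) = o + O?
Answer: 75747/685 - √26/5 ≈ 109.56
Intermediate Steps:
O = 15
s(o) = 15 + o (s(o) = o + 15 = 15 + o)
m(H) = 15 + H
t(W) = (-4 + W)/(1 + W)
-135/(-137)*111 + t(√(5 + m(6))) = -135/(-137)*111 + (-4 + √(5 + (15 + 6)))/(1 + √(5 + (15 + 6))) = -135*(-1/137)*111 + (-4 + √(5 + 21))/(1 + √(5 + 21)) = (135/137)*111 + (-4 + √26)/(1 + √26) = 14985/137 + (-4 + √26)/(1 + √26)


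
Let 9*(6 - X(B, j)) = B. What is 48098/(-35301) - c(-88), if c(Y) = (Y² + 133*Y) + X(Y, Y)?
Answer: 417560672/105903 ≈ 3942.9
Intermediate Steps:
X(B, j) = 6 - B/9
c(Y) = 6 + Y² + 1196*Y/9 (c(Y) = (Y² + 133*Y) + (6 - Y/9) = 6 + Y² + 1196*Y/9)
48098/(-35301) - c(-88) = 48098/(-35301) - (6 + (-88)² + (1196/9)*(-88)) = 48098*(-1/35301) - (6 + 7744 - 105248/9) = -48098/35301 - 1*(-35498/9) = -48098/35301 + 35498/9 = 417560672/105903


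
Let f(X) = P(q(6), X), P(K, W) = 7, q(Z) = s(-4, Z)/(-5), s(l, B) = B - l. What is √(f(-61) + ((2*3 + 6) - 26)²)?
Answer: √203 ≈ 14.248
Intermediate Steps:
q(Z) = -⅘ - Z/5 (q(Z) = (Z - 1*(-4))/(-5) = (Z + 4)*(-⅕) = (4 + Z)*(-⅕) = -⅘ - Z/5)
f(X) = 7
√(f(-61) + ((2*3 + 6) - 26)²) = √(7 + ((2*3 + 6) - 26)²) = √(7 + ((6 + 6) - 26)²) = √(7 + (12 - 26)²) = √(7 + (-14)²) = √(7 + 196) = √203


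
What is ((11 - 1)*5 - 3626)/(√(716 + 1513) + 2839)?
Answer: -2538066/2014423 + 894*√2229/2014423 ≈ -1.2390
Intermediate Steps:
((11 - 1)*5 - 3626)/(√(716 + 1513) + 2839) = (10*5 - 3626)/(√2229 + 2839) = (50 - 3626)/(2839 + √2229) = -3576/(2839 + √2229)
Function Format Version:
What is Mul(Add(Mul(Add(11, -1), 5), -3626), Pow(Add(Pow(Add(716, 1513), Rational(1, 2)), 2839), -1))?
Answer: Add(Rational(-2538066, 2014423), Mul(Rational(894, 2014423), Pow(2229, Rational(1, 2)))) ≈ -1.2390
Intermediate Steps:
Mul(Add(Mul(Add(11, -1), 5), -3626), Pow(Add(Pow(Add(716, 1513), Rational(1, 2)), 2839), -1)) = Mul(Add(Mul(10, 5), -3626), Pow(Add(Pow(2229, Rational(1, 2)), 2839), -1)) = Mul(Add(50, -3626), Pow(Add(2839, Pow(2229, Rational(1, 2))), -1)) = Mul(-3576, Pow(Add(2839, Pow(2229, Rational(1, 2))), -1))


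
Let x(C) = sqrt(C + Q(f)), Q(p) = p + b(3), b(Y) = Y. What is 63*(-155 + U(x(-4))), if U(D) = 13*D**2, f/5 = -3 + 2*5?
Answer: 18081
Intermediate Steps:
f = 35 (f = 5*(-3 + 2*5) = 5*(-3 + 10) = 5*7 = 35)
Q(p) = 3 + p (Q(p) = p + 3 = 3 + p)
x(C) = sqrt(38 + C) (x(C) = sqrt(C + (3 + 35)) = sqrt(C + 38) = sqrt(38 + C))
63*(-155 + U(x(-4))) = 63*(-155 + 13*(sqrt(38 - 4))**2) = 63*(-155 + 13*(sqrt(34))**2) = 63*(-155 + 13*34) = 63*(-155 + 442) = 63*287 = 18081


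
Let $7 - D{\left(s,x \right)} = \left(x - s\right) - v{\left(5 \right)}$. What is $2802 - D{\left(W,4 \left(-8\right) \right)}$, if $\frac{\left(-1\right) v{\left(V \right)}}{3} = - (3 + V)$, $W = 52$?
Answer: $2687$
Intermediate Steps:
$v{\left(V \right)} = 9 + 3 V$ ($v{\left(V \right)} = - 3 \left(- (3 + V)\right) = - 3 \left(-3 - V\right) = 9 + 3 V$)
$D{\left(s,x \right)} = 31 + s - x$ ($D{\left(s,x \right)} = 7 - \left(\left(x - s\right) - \left(9 + 3 \cdot 5\right)\right) = 7 - \left(\left(x - s\right) - \left(9 + 15\right)\right) = 7 - \left(\left(x - s\right) - 24\right) = 7 - \left(-24 + x - s\right) = 7 + \left(24 + s - x\right) = 31 + s - x$)
$2802 - D{\left(W,4 \left(-8\right) \right)} = 2802 - \left(31 + 52 - 4 \left(-8\right)\right) = 2802 - \left(31 + 52 - -32\right) = 2802 - \left(31 + 52 + 32\right) = 2802 - 115 = 2687$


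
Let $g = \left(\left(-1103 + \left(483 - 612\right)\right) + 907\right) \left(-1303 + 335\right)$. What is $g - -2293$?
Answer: $316893$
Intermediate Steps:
$g = 314600$ ($g = \left(\left(-1103 + \left(483 - 612\right)\right) + 907\right) \left(-968\right) = \left(\left(-1103 - 129\right) + 907\right) \left(-968\right) = \left(-1232 + 907\right) \left(-968\right) = \left(-325\right) \left(-968\right) = 314600$)
$g - -2293 = 314600 - -2293 = 314600 + 2293 = 316893$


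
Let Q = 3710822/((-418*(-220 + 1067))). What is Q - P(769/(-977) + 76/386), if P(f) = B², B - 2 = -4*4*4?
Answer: -682331823/177023 ≈ -3854.5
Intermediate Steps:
B = -62 (B = 2 - 4*4*4 = 2 - 16*4 = 2 - 64 = -62)
P(f) = 3844 (P(f) = (-62)² = 3844)
Q = -1855411/177023 (Q = 3710822/((-418*847)) = 3710822/(-354046) = 3710822*(-1/354046) = -1855411/177023 ≈ -10.481)
Q - P(769/(-977) + 76/386) = -1855411/177023 - 1*3844 = -1855411/177023 - 3844 = -682331823/177023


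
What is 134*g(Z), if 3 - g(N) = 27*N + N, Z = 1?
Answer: -3350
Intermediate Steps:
g(N) = 3 - 28*N (g(N) = 3 - (27*N + N) = 3 - 28*N)
134*g(Z) = 134*(3 - 28*1) = 134*(3 - 28) = 134*(-25) = -3350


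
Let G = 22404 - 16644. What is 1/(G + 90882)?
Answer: 1/96642 ≈ 1.0347e-5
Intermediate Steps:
G = 5760
1/(G + 90882) = 1/(5760 + 90882) = 1/96642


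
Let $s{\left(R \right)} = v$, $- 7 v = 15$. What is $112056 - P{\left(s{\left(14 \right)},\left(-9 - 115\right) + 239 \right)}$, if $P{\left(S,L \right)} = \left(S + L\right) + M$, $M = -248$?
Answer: $\frac{785338}{7} \approx 1.1219 \cdot 10^{5}$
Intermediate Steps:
$v = - \frac{15}{7}$ ($v = \left(- \frac{1}{7}\right) 15 = - \frac{15}{7} \approx -2.1429$)
$s{\left(R \right)} = - \frac{15}{7}$
$P{\left(S,L \right)} = -248 + L + S$ ($P{\left(S,L \right)} = \left(S + L\right) - 248 = \left(L + S\right) - 248 = -248 + L + S$)
$112056 - P{\left(s{\left(14 \right)},\left(-9 - 115\right) + 239 \right)} = 112056 - \left(-248 + \left(\left(-9 - 115\right) + 239\right) - \frac{15}{7}\right) = 112056 - \left(-248 + \left(-124 + 239\right) - \frac{15}{7}\right) = 112056 - \left(-248 + 115 - \frac{15}{7}\right) = 112056 - - \frac{946}{7} = 112056 + \frac{946}{7} = \frac{785338}{7}$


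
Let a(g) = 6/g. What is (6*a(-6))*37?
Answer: -222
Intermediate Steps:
(6*a(-6))*37 = (6*(6/(-6)))*37 = (6*(6*(-1/6)))*37 = (6*(-1))*37 = -6*37 = -222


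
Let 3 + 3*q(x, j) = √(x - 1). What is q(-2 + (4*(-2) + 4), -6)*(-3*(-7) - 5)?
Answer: -16 + 16*I*√7/3 ≈ -16.0 + 14.111*I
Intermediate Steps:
q(x, j) = -1 + √(-1 + x)/3 (q(x, j) = -1 + √(x - 1)/3 = -1 + √(-1 + x)/3)
q(-2 + (4*(-2) + 4), -6)*(-3*(-7) - 5) = (-1 + √(-1 + (-2 + (4*(-2) + 4)))/3)*(-3*(-7) - 5) = (-1 + √(-1 + (-2 + (-8 + 4)))/3)*(21 - 5) = (-1 + √(-1 + (-2 - 4))/3)*16 = (-1 + √(-1 - 6)/3)*16 = (-1 + √(-7)/3)*16 = (-1 + (I*√7)/3)*16 = (-1 + I*√7/3)*16 = -16 + 16*I*√7/3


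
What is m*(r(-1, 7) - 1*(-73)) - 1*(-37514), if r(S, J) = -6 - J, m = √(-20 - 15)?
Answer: 37514 + 60*I*√35 ≈ 37514.0 + 354.96*I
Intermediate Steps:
m = I*√35 (m = √(-35) = I*√35 ≈ 5.9161*I)
m*(r(-1, 7) - 1*(-73)) - 1*(-37514) = (I*√35)*((-6 - 1*7) - 1*(-73)) - 1*(-37514) = (I*√35)*((-6 - 7) + 73) + 37514 = (I*√35)*(-13 + 73) + 37514 = (I*√35)*60 + 37514 = 60*I*√35 + 37514 = 37514 + 60*I*√35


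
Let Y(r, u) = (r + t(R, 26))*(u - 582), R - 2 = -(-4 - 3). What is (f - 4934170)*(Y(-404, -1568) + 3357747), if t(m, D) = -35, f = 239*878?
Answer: -20322155151816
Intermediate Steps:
R = 9 (R = 2 - (-4 - 3) = 2 - 1*(-7) = 2 + 7 = 9)
f = 209842
Y(r, u) = (-582 + u)*(-35 + r) (Y(r, u) = (r - 35)*(u - 582) = (-35 + r)*(-582 + u) = (-582 + u)*(-35 + r))
(f - 4934170)*(Y(-404, -1568) + 3357747) = (209842 - 4934170)*((20370 - 582*(-404) - 35*(-1568) - 404*(-1568)) + 3357747) = -4724328*((20370 + 235128 + 54880 + 633472) + 3357747) = -4724328*(943850 + 3357747) = -4724328*4301597 = -20322155151816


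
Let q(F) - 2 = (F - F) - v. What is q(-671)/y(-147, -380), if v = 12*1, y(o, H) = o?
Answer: 10/147 ≈ 0.068027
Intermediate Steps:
v = 12
q(F) = -10 (q(F) = 2 + ((F - F) - 1*12) = 2 + (0 - 12) = 2 - 12 = -10)
q(-671)/y(-147, -380) = -10/(-147) = -10*(-1/147) = 10/147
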